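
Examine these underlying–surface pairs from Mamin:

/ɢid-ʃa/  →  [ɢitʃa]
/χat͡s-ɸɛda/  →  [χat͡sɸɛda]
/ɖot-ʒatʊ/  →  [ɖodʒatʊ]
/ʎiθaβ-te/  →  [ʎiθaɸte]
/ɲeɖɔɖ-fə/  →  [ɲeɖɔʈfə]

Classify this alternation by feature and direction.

regressive voicing assimilation

The segment that alternates is /d/, which surfaces as [t] when adjacent to /ʃ/.
/d/ is voiced while /ʃ/ is voiceless; the output [t] is voiceless, matching the trigger — so the feature that spreads is voicing.
Place and manner are unchanged, so the assimilation is partial, not total.
The same holds elsewhere in the data: /t/ → [d] before /ʒ/ (voiceless → voiced, matching voiced); /β/ → [ɸ] before /t/ (voiced → voiceless, matching voiceless); /ɖ/ → [ʈ] before /f/ (voiced → voiceless, matching voiceless) — only voicing changes, and always toward the following segment.
No alternation appears in [χat͡sɸɛda]: there the adjacent consonants already agree in voicing (/t͡s/ and /ɸ/ are both voiceless), so this form is consistent with the same rule.
The trigger is the following segment, so the direction is regressive (anticipatory).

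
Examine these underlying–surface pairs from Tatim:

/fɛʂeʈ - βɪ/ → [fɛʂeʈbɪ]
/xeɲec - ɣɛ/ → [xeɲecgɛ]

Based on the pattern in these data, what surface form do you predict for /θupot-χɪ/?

The data show progressive manner assimilation: /β/ → [b] after /ʈ/; /ɣ/ → [g] after /c/. In each pair only manner changes, matching the preceding consonant, while place and voice stay constant.
/χ/ is a voiceless uvular fricative. The preceding trigger /t/ is a stop, so /χ/ must become a stop as well.
A voiceless uvular stop is [q], so the surface segment is [q].

[θupotqɪ]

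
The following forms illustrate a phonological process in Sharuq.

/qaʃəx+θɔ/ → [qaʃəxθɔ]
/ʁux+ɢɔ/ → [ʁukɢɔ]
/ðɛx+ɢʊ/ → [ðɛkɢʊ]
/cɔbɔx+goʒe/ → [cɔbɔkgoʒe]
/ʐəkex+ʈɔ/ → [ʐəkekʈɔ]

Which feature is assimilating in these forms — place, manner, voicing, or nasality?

The segment that alternates is /x/, which surfaces as [k] when adjacent to /ɢ/.
/x/ is a fricative while /ɢ/ is a stop; the output [k] is a stop, matching the trigger — so the feature that spreads is manner.
Checking the remaining alternations: /x/ → [k] before /g/ (fricative → stop, matching a stop); /x/ → [k] before /ʈ/ (fricative → stop, matching a stop) — only manner changes, and always toward the following segment.
Nothing changes in [qaʃəxθɔ]: there the adjacent consonants already agree in manner (/x/ and /θ/ are both fricatives), so this form is consistent with the same rule.

manner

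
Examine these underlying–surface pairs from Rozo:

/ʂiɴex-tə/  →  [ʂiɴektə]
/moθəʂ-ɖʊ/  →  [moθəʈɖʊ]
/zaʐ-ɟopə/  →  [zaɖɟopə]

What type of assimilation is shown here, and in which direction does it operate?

The segment that alternates is /x/, which surfaces as [k] when adjacent to /t/.
/x/ is a fricative while /t/ is a stop; the output [k] is a stop, matching the trigger — so the feature that spreads is manner.
Place and voice are unchanged, so the assimilation is partial, not total.
Checking the remaining alternations: /ʂ/ → [ʈ] before /ɖ/ (fricative → stop, matching a stop); /ʐ/ → [ɖ] before /ɟ/ (fricative → stop, matching a stop) — only manner changes, and always toward the following segment.
The trigger is the following segment, so the direction is regressive (anticipatory).

regressive manner assimilation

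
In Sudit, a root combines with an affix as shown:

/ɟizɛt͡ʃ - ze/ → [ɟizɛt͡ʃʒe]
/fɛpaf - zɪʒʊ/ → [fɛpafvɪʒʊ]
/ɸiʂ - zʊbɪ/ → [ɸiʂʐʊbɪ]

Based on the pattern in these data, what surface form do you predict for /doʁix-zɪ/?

The data show progressive place assimilation: /z/ → [ʒ] after /t͡ʃ/; /z/ → [v] after /f/; /z/ → [ʐ] after /ʂ/. In each pair only place changes, matching the preceding consonant, while manner and voice stay constant.
/z/ is a voiced alveolar fricative. The preceding trigger /x/ is velar, so /z/ must become velar as well.
Changing only its place to velar gives [ɣ] — the voiced velar fricative.

[doʁixɣɪ]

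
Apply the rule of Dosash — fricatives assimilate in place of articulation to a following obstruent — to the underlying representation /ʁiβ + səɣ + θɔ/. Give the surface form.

[ʁizsəðθɔ]

/β/ is a voiced bilabial fricative. The following trigger /s/ is alveolar, so /β/ must become alveolar as well.
Changing only its place to alveolar gives [z] — the voiced alveolar fricative.
At the second juncture, /ɣ/ likewise becomes [ð] adjacent to /θ/.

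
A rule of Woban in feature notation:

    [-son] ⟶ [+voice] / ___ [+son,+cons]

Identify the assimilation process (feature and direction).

The target ([-son], obstruents) acquires [+voice] next to a sonorant consonant ([+son,+cons]) — it takes on the voicing of its neighbour, so the feature that spreads is voicing.
The conditioning segment sits to the right of the focus bar, meaning the trigger follows the segment that changes — regressive assimilation.

regressive voicing assimilation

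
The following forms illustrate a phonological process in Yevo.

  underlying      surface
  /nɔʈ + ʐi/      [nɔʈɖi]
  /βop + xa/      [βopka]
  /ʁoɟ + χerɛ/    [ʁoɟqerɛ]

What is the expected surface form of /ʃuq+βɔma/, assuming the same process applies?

The data show progressive manner assimilation: /ʐ/ → [ɖ] after /ʈ/; /x/ → [k] after /p/; /χ/ → [q] after /ɟ/. In each pair only manner changes, matching the preceding consonant, while place and voice stay constant.
/β/ is a voiced bilabial fricative. The preceding trigger /q/ is a stop, so /β/ must become a stop as well.
The voiced bilabial stop is [b], so /β/ → [b].

[ʃuqbɔma]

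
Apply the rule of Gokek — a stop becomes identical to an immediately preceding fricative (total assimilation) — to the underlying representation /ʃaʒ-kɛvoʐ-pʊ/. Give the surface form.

/k/ is the segment targeted by the rule; it sits immediately after /ʒ/, so it assimilates completely and surfaces as [ʒ].
The same rule applies at the second boundary: /p/ → [ʐ] next to /ʐ/.

[ʃaʒʒɛvoʐʐʊ]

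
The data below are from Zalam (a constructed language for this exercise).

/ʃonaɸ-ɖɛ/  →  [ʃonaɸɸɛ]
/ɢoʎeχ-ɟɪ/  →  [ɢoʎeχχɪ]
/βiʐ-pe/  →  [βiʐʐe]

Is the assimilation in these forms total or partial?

Underlying /ɖ/ is realised as [ɸ] next to /ɸ/; /ɸ/ itself does not change.
The output [ɸ] is identical to the trigger /ɸ/ — every feature (place, manner, voicing) has been copied — so this is total assimilation.
The remaining alternations confirm this: /ɟ/ → [χ] after /χ/; /p/ → [ʐ] after /ʐ/ — in each case the output is a copy of the preceding consonant.

total assimilation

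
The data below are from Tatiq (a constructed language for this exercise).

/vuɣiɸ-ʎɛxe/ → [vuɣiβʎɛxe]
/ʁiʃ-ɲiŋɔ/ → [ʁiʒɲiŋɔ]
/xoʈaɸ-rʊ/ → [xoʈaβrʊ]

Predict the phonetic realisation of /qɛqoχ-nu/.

The data show regressive voicing assimilation: /ɸ/ → [β] before /ʎ/; /ʃ/ → [ʒ] before /ɲ/; /ɸ/ → [β] before /r/. In each pair only voicing changes, matching the following consonant, while place and manner stay constant.
/χ/ is a voiceless uvular fricative. The following trigger /n/ is voiced, so /χ/ must become voiced as well.
The voiced uvular fricative is [ʁ], so /χ/ → [ʁ].

[qɛqoʁnu]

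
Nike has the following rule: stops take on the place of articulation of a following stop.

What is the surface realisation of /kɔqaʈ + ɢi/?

/ʈ/ is a voiceless retroflex stop. The following trigger /ɢ/ is uvular, so /ʈ/ must become uvular as well.
A voiceless uvular stop is [q], so the surface segment is [q].

[kɔqaqɢi]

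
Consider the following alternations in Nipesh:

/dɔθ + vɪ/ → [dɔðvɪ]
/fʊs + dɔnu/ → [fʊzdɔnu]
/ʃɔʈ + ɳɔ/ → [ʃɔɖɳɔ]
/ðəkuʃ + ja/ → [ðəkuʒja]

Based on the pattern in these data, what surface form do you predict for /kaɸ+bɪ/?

[kaβbɪ]

The data show regressive voicing assimilation: /θ/ → [ð] before /v/; /s/ → [z] before /d/; /ʈ/ → [ɖ] before /ɳ/; /ʃ/ → [ʒ] before /j/. In each pair only voicing changes, matching the following consonant, while place and manner stay constant.
/ɸ/ is a voiceless bilabial fricative. The following trigger /b/ is voiced, so /ɸ/ must become voiced as well.
The voiced bilabial fricative is [β], so /ɸ/ → [β].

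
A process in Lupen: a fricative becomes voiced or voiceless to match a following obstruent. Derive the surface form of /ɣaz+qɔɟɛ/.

[ɣasqɔɟɛ]

The rule targets /z/ (voiced alveolar fricative), which sits before the trigger /q/ (voiceless).
Changing only its voicing to voiceless gives [s] — the voiceless alveolar fricative.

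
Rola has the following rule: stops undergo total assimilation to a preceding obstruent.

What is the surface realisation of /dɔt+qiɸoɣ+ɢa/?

/q/ is the segment targeted by the rule; it sits immediately after /t/, so it assimilates completely and surfaces as [t].
At the second juncture, /ɢ/ likewise becomes [ɣ] adjacent to /ɣ/.

[dɔttiɸoɣɣa]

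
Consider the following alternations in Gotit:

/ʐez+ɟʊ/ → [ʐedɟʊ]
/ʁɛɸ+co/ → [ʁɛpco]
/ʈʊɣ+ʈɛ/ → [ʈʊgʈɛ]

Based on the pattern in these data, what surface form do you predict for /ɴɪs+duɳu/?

The data show regressive manner assimilation: /z/ → [d] before /ɟ/; /ɸ/ → [p] before /c/; /ɣ/ → [g] before /ʈ/. In each pair only manner changes, matching the following consonant, while place and voice stay constant.
/s/ is a voiceless alveolar fricative. The following trigger /d/ is a stop, so /s/ must become a stop as well.
The voiceless alveolar stop is [t], so /s/ → [t].

[ɴɪtduɳu]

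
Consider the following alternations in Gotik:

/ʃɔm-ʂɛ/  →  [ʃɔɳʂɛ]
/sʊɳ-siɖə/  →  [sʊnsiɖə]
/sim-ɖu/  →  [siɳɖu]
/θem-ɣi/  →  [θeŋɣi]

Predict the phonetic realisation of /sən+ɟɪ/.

The data show regressive place assimilation: /m/ → [ɳ] before /ʂ/; /ɳ/ → [n] before /s/; /m/ → [ɳ] before /ɖ/; /m/ → [ŋ] before /ɣ/. In each pair only place changes, matching the following consonant, while manner and voice stay constant.
The rule targets /n/ (voiced alveolar nasal), which sits before the trigger /ɟ/ (palatal).
Changing only its place to palatal gives [ɲ] — the voiced palatal nasal.

[səɲɟɪ]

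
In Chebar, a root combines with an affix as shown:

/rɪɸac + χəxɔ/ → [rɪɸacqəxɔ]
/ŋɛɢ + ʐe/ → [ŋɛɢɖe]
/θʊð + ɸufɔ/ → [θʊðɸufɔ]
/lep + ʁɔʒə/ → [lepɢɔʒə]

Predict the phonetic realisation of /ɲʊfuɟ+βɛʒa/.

The data show progressive manner assimilation: /χ/ → [q] after /c/; /ʐ/ → [ɖ] after /ɢ/; /ʁ/ → [ɢ] after /p/. In each pair only manner changes, matching the preceding consonant, while place and voice stay constant.
Nothing changes in [θʊðɸufɔ]: there the adjacent consonants already agree in manner (/ɸ/ and /ð/ are both fricatives), so this form is consistent with the same rule.
/β/ is a voiced bilabial fricative. The preceding trigger /ɟ/ is a stop, so /β/ must become a stop as well.
A voiced bilabial stop is [b], so the surface segment is [b].

[ɲʊfuɟbɛʒa]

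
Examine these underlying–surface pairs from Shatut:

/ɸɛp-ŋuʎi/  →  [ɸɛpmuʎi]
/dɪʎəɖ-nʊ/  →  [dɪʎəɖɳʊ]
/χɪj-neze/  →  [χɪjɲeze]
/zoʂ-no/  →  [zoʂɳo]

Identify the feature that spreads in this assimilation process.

Comparing underlying and surface forms, /ŋ/ → [m] is the alternation; the neighbouring /p/ is constant.
The change velar → bilabial matches the place of the preceding /p/, identifying this as place assimilation.
Checking the remaining alternations: /n/ → [ɳ] after /ɖ/ (alveolar → retroflex, matching retroflex); /n/ → [ɲ] after /j/ (alveolar → palatal, matching palatal); /n/ → [ɳ] after /ʂ/ (alveolar → retroflex, matching retroflex) — only place changes, and always toward the preceding segment.

place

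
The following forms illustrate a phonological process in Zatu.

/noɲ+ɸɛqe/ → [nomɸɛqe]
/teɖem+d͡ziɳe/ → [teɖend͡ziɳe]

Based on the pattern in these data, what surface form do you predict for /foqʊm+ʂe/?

[foqʊɳʂe]

The data show regressive place assimilation: /ɲ/ → [m] before /ɸ/; /m/ → [n] before /d͡z/. In each pair only place changes, matching the following consonant, while manner and voice stay constant.
/m/ is a voiced bilabial nasal. The following trigger /ʂ/ is retroflex, so /m/ must become retroflex as well.
Changing only its place to retroflex gives [ɳ] — the voiced retroflex nasal.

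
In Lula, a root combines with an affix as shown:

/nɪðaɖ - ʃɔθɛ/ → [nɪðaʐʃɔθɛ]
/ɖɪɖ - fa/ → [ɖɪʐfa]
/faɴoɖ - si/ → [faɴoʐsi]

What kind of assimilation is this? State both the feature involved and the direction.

Comparing underlying and surface forms, /ɖ/ → [ʐ] is the alternation; the neighbouring /ʃ/ is constant.
The change stop → fricative matches the manner of the following /ʃ/, identifying this as manner assimilation.
Place and voice are unchanged, so the assimilation is partial, not total.
The other alternating forms pattern the same way: /ɖ/ → [ʐ] before /f/ (stop → fricative, matching a fricative); /ɖ/ → [ʐ] before /s/ (stop → fricative, matching a fricative) — only manner changes, and always toward the following segment.
Since the segment that changes precedes the conditioning segment, the assimilation is regressive.

regressive manner assimilation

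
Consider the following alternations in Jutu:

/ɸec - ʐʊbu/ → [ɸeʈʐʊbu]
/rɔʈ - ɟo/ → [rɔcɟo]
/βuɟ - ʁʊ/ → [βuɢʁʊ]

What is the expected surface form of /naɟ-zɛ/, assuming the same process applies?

[nadzɛ]

The data show regressive place assimilation: /c/ → [ʈ] before /ʐ/; /ʈ/ → [c] before /ɟ/; /ɟ/ → [ɢ] before /ʁ/. In each pair only place changes, matching the following consonant, while manner and voice stay constant.
/ɟ/ is a voiced palatal stop. The following trigger /z/ is alveolar, so /ɟ/ must become alveolar as well.
Changing only its place to alveolar gives [d] — the voiced alveolar stop.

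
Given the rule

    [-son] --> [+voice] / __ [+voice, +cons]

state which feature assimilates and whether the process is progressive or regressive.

The target ([-son], obstruents) acquires [+voice] next to a voiced consonant ([+voice, +cons]) — it takes on the voicing of its neighbour, so the feature that spreads is voicing.
The conditioning segment sits to the right of the focus bar, meaning the trigger follows the segment that changes — regressive assimilation.

regressive voicing assimilation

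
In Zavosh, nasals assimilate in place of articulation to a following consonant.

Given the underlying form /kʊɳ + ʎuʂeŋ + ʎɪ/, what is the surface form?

[kʊɲʎuʂeɲʎɪ]

The rule targets /ɳ/ (voiced retroflex nasal), which sits before the trigger /ʎ/ (palatal).
Changing only its place to palatal gives [ɲ] — the voiced palatal nasal.
The same rule applies at the second boundary: /ŋ/ → [ɲ] next to /ʎ/.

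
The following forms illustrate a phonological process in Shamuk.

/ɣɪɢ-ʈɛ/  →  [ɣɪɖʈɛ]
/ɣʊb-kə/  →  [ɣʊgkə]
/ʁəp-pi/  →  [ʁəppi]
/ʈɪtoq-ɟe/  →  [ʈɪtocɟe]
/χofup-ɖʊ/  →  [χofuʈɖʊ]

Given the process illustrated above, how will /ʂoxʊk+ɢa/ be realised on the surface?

The data show regressive place assimilation: /ɢ/ → [ɖ] before /ʈ/; /b/ → [g] before /k/; /q/ → [c] before /ɟ/; /p/ → [ʈ] before /ɖ/. In each pair only place changes, matching the following consonant, while manner and voice stay constant.
No alternation appears in [ʁəppi]: there the adjacent consonants already agree in place (/p/ and /p/ are both bilabial), so this form is consistent with the same rule.
The rule targets /k/ (voiceless velar stop), which sits before the trigger /ɢ/ (uvular).
A voiceless uvular stop is [q], so the surface segment is [q].

[ʂoxʊqɢa]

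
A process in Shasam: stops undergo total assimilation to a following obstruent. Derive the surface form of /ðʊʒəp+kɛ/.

/p/ is the segment targeted by the rule; it sits immediately before /k/, so it assimilates completely and surfaces as [k].

[ðʊʒəkkɛ]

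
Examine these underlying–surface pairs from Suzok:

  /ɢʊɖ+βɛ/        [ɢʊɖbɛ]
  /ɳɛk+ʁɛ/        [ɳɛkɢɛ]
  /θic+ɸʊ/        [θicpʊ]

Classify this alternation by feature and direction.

progressive manner assimilation

Underlying /β/ is realised as [b] next to /ɖ/; /ɖ/ itself does not change.
/β/ is a fricative while /ɖ/ is a stop; the output [b] is a stop, matching the trigger — so the feature that spreads is manner.
Place and voice are unchanged, so the assimilation is partial, not total.
Checking the remaining alternations: /ʁ/ → [ɢ] after /k/ (fricative → stop, matching a stop); /ɸ/ → [p] after /c/ (fricative → stop, matching a stop) — only manner changes, and always toward the preceding segment.
The trigger is the preceding segment, so the direction is progressive (perseverative).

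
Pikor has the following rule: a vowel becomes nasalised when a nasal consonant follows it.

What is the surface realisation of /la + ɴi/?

/a/ sits next to the nasal /ɴ/ and is therefore nasalised to [ã].

[lãɴi]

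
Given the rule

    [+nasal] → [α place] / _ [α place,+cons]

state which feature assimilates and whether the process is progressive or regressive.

The shared variable α links the value of the place features (abbreviated [place]) on the target to the same value on the neighbouring segment, so place is the feature that assimilates.
The conditioning segment sits to the right of the focus bar, meaning the trigger follows the segment that changes — regressive assimilation.

regressive place assimilation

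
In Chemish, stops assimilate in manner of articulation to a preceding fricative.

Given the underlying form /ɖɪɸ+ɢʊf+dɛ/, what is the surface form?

The rule targets /ɢ/ (voiced uvular stop), which sits after the trigger /ɸ/ (fricative).
A voiced uvular fricative is [ʁ], so the surface segment is [ʁ].
At the second juncture, /d/ likewise becomes [z] adjacent to /f/.

[ɖɪɸʁʊfzɛ]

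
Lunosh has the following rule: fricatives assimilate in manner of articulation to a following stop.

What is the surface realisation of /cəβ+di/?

/β/ is a voiced bilabial fricative. The following trigger /d/ is a stop, so /β/ must become a stop as well.
The voiced bilabial stop is [b], so /β/ → [b].

[cəbdi]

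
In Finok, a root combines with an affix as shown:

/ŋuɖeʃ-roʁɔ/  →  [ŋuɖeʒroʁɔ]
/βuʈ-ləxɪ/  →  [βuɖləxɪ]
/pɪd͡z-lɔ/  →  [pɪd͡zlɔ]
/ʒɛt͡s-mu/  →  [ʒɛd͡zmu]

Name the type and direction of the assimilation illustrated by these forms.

regressive voicing assimilation

Underlying /ʃ/ is realised as [ʒ] next to /r/; /r/ itself does not change.
/ʃ/ is voiceless while /r/ is voiced; the output [ʒ] is voiced, matching the trigger — so the feature that spreads is voicing.
Place and manner are unchanged, so the assimilation is partial, not total.
Checking the remaining alternations: /ʈ/ → [ɖ] before /l/ (voiceless → voiced, matching voiced); /t͡s/ → [d͡z] before /m/ (voiceless → voiced, matching voiced) — only voicing changes, and always toward the following segment.
No alternation appears in [pɪd͡zlɔ]: there the adjacent consonants already agree in voicing (/d͡z/ and /l/ are both voiced), so this form is consistent with the same rule.
The trigger is the following segment, so the direction is regressive (anticipatory).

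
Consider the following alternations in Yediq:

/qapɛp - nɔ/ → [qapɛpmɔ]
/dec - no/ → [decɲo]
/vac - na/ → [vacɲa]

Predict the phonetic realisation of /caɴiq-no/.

[caɴiqɴo]

The data show progressive place assimilation: /n/ → [m] after /p/; /n/ → [ɲ] after /c/. In each pair only place changes, matching the preceding consonant, while manner and voice stay constant.
The rule targets /n/ (voiced alveolar nasal), which sits after the trigger /q/ (uvular).
The voiced uvular nasal is [ɴ], so /n/ → [ɴ].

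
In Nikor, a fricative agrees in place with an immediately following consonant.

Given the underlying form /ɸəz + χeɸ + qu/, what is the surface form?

/z/ is a voiced alveolar fricative. The following trigger /χ/ is uvular, so /z/ must become uvular as well.
The voiced uvular fricative is [ʁ], so /z/ → [ʁ].
The same rule applies at the second boundary: /ɸ/ → [χ] next to /q/.

[ɸəʁχeχqu]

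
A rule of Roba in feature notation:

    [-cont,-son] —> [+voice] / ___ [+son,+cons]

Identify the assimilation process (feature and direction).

The target ([-cont,-son], stops) acquires [+voice] next to a sonorant consonant ([+son,+cons]) — it takes on the voicing of its neighbour, so the feature that spreads is voicing.
The conditioning segment sits to the right of the focus bar, meaning the trigger follows the segment that changes — regressive assimilation.

regressive voicing assimilation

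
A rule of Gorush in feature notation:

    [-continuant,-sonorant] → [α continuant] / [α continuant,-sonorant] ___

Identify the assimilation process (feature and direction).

The rule copies [continuant] (continuancy) from the environment onto the target stops; since [±continuant] encodes the stop/fricative manner contrast, the assimilating dimension is manner.
The conditioning segment sits to the left of the focus bar, meaning the trigger precedes the segment that changes — progressive assimilation.

progressive manner assimilation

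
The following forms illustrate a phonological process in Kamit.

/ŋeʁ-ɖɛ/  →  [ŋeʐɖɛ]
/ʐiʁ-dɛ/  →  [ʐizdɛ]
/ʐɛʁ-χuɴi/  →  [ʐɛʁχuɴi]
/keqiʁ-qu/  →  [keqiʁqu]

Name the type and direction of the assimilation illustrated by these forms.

The segment that alternates is /ʁ/, which surfaces as [ʐ] when adjacent to /ɖ/.
/ʁ/ is uvular while /ɖ/ is retroflex; the output [ʐ] is retroflex, matching the trigger — so the feature that spreads is place.
Manner and voice are unchanged, so the assimilation is partial, not total.
The same holds elsewhere in the data: /ʁ/ → [z] before /d/ (uvular → alveolar, matching alveolar) — only place changes, and always toward the following segment.
No alternation appears in [ʐɛʁχuɴi], [keqiʁqu]: there the adjacent consonants already agree in place (/ʁ/ and /χ/ are both uvular; /ʁ/ and /q/ are both uvular), so these forms are consistent with the same rule.
Since the segment that changes precedes the conditioning segment, the assimilation is regressive.

regressive place assimilation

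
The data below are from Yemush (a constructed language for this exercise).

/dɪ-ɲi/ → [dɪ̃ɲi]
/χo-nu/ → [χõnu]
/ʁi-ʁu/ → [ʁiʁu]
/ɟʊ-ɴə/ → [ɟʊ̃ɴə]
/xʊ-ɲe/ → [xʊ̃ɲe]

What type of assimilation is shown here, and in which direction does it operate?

regressive nasality assimilation (vowel nasalisation)

The vowel /ɪ/ surfaces as nasalised [ɪ̃] next to the following nasal /ɲ/ — it has acquired the [+nasal] feature of its neighbour.
The other forms show the same pattern: /o/ → [õ] before /n/; /ʊ/ → [ʊ̃] before /ɴ/; /ʊ/ → [ʊ̃] before /ɲ/ — each time a vowel is nasalised next to a following nasal.
No change occurs in [ʁiʁu] because the vowel at the boundary is adjacent to an oral consonant, not a nasal (/i/ next to /ʁ/).
Because the conditioning nasal is to the right of the vowel that changes, the process is regressive (anticipatory).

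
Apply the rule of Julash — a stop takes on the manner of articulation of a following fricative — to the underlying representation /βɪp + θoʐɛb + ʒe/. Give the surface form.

[βɪɸθoʐɛβʒe]

/p/ is a voiceless bilabial stop. The following trigger /θ/ is a fricative, so /p/ must become a fricative as well.
The voiceless bilabial fricative is [ɸ], so /p/ → [ɸ].
The same rule applies at the second boundary: /b/ → [β] next to /ʒ/.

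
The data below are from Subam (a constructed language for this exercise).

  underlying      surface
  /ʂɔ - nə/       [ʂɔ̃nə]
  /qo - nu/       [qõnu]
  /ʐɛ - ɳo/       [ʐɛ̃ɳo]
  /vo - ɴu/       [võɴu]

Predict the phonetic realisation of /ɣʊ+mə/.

The data show regressive nasality assimilation (vowel nasalisation): /ɔ/ → [ɔ̃] before /n/; /o/ → [õ] before /n/; /ɛ/ → [ɛ̃] before /ɳ/; /o/ → [õ] before /ɴ/ — a vowel is nasalised by an immediately following nasal consonant.
/ʊ/ sits next to the nasal /m/ and is therefore nasalised to [ʊ̃].

[ɣʊ̃mə]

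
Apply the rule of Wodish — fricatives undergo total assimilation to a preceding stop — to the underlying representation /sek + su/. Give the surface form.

[sekku]

/s/ is the segment targeted by the rule; it sits immediately after /k/, so it assimilates completely and surfaces as [k].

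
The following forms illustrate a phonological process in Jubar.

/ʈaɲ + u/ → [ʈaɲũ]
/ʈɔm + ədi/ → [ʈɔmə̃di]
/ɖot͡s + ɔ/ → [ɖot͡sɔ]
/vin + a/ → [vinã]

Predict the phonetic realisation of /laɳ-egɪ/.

The data show progressive nasality assimilation (vowel nasalisation): /u/ → [ũ] after /ɲ/; /ə/ → [ə̃] after /m/; /a/ → [ã] after /n/ — a vowel is nasalised by an immediately preceding nasal consonant.
No change occurs in [ɖot͡sɔ] because the vowel at the boundary is adjacent to an oral consonant, not a nasal (/ɔ/ next to /t͡s/).
The vowel /e/ is adjacent to the preceding nasal /ɳ/, so it acquires [+nasal] and surfaces as [ẽ].

[laɳẽgɪ]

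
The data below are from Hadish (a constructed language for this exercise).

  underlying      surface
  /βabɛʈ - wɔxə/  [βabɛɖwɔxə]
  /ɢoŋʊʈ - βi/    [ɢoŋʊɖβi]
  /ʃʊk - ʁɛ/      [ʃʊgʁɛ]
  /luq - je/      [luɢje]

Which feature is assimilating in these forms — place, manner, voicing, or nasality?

The segment that alternates is /ʈ/, which surfaces as [ɖ] when adjacent to /w/.
The change voiceless → voiced matches the voicing of the following /w/, identifying this as voicing assimilation.
The other alternating forms pattern the same way: /ʈ/ → [ɖ] before /β/ (voiceless → voiced, matching voiced); /k/ → [g] before /ʁ/ (voiceless → voiced, matching voiced); /q/ → [ɢ] before /j/ (voiceless → voiced, matching voiced) — only voicing changes, and always toward the following segment.

voicing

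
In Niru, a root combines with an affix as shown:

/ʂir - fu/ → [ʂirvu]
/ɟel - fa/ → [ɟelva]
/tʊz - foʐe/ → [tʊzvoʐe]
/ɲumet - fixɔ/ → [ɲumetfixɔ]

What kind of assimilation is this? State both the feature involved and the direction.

Underlying /f/ is realised as [v] next to /r/; /r/ itself does not change.
/f/ is voiceless while /r/ is voiced; the output [v] is voiced, matching the trigger — so the feature that spreads is voicing.
Place and manner are unchanged, so the assimilation is partial, not total.
Checking the remaining alternations: /f/ → [v] after /l/ (voiceless → voiced, matching voiced); /f/ → [v] after /z/ (voiceless → voiced, matching voiced) — only voicing changes, and always toward the preceding segment.
No alternation appears in [ɲumetfixɔ]: there the adjacent consonants already agree in voicing (/f/ and /t/ are both voiceless), so this form is consistent with the same rule.
The trigger is the preceding segment, so the direction is progressive (perseverative).

progressive voicing assimilation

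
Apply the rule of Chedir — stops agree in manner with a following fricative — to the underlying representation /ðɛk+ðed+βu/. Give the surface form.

/k/ is a voiceless velar stop. The following trigger /ð/ is a fricative, so /k/ must become a fricative as well.
The voiceless velar fricative is [x], so /k/ → [x].
At the second juncture, /d/ likewise becomes [z] adjacent to /β/.

[ðɛxðezβu]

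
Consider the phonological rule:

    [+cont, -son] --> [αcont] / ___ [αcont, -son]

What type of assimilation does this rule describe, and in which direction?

regressive manner assimilation

The rule copies [cont] (continuancy) from the environment onto the target fricatives; since [±cont] encodes the stop/fricative manner contrast, the assimilating dimension is manner.
The conditioning segment sits to the right of the focus bar, meaning the trigger follows the segment that changes — regressive assimilation.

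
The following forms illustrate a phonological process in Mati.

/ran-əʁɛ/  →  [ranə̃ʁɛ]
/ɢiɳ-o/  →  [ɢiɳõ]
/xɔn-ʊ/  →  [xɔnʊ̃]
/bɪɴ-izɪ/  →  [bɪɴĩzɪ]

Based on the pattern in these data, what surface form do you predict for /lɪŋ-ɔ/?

The data show progressive nasality assimilation (vowel nasalisation): /ə/ → [ə̃] after /n/; /o/ → [õ] after /ɳ/; /ʊ/ → [ʊ̃] after /n/; /i/ → [ĩ] after /ɴ/ — a vowel is nasalised by an immediately preceding nasal consonant.
/ɔ/ sits next to the nasal /ŋ/ and is therefore nasalised to [ɔ̃].

[lɪŋɔ̃]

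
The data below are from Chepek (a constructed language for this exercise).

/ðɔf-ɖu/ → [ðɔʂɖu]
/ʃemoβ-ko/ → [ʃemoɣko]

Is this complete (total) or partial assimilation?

Comparing underlying and surface forms, /f/ → [ʂ] is the alternation; the neighbouring /ɖ/ is constant.
/f/ is labiodental while /ɖ/ is retroflex; the output [ʂ] is retroflex, matching the trigger — so the feature that spreads is place.
Manner and voice are unchanged, so the assimilation is partial, not total.
The same holds elsewhere in the data: /β/ → [ɣ] before /k/ (bilabial → velar, matching velar) — only place changes, and always toward the following segment.

partial assimilation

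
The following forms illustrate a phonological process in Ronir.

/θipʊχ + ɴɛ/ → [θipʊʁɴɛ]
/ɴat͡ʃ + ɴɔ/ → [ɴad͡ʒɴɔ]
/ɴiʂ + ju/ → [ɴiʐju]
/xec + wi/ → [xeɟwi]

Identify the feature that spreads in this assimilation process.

voicing

The segment that alternates is /χ/, which surfaces as [ʁ] when adjacent to /ɴ/.
The change voiceless → voiced matches the voicing of the following /ɴ/, identifying this as voicing assimilation.
Checking the remaining alternations: /t͡ʃ/ → [d͡ʒ] before /ɴ/ (voiceless → voiced, matching voiced); /ʂ/ → [ʐ] before /j/ (voiceless → voiced, matching voiced); /c/ → [ɟ] before /w/ (voiceless → voiced, matching voiced) — only voicing changes, and always toward the following segment.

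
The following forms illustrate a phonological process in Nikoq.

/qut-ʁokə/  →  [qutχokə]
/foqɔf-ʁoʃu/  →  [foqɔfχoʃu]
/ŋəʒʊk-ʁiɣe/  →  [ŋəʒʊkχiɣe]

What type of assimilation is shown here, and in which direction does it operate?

Comparing underlying and surface forms, /ʁ/ → [χ] is the alternation; the neighbouring /t/ is constant.
The change voiced → voiceless matches the voicing of the preceding /t/, identifying this as voicing assimilation.
Place and manner are unchanged, so the assimilation is partial, not total.
Checking the remaining alternations: /ʁ/ → [χ] after /f/ (voiced → voiceless, matching voiceless); /ʁ/ → [χ] after /k/ (voiced → voiceless, matching voiceless) — only voicing changes, and always toward the preceding segment.
Since the segment that changes follows the conditioning segment, the assimilation is progressive.

progressive voicing assimilation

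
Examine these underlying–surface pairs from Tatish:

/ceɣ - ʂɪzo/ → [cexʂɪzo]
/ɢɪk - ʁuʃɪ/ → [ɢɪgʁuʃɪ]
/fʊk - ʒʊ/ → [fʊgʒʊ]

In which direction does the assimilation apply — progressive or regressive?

regressive

Comparing underlying and surface forms, /ɣ/ → [x] is the alternation; the neighbouring /ʂ/ is constant.
/ɣ/ is voiced while /ʂ/ is voiceless; the output [x] is voiceless, matching the trigger — so the feature that spreads is voicing.
Checking the remaining alternations: /k/ → [g] before /ʁ/ (voiceless → voiced, matching voiced); /k/ → [g] before /ʒ/ (voiceless → voiced, matching voiced) — only voicing changes, and always toward the following segment.
The trigger is the following segment, so the direction is regressive (anticipatory).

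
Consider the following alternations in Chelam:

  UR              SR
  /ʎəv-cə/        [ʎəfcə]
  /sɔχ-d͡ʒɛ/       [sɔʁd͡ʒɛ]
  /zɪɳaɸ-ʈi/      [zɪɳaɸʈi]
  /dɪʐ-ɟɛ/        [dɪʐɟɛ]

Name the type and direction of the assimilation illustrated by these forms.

regressive voicing assimilation

Underlying /v/ is realised as [f] next to /c/; /c/ itself does not change.
The change voiced → voiceless matches the voicing of the following /c/, identifying this as voicing assimilation.
Place and manner are unchanged, so the assimilation is partial, not total.
The other alternating form patterns the same way: /χ/ → [ʁ] before /d͡ʒ/ (voiceless → voiced, matching voiced) — only voicing changes, and always toward the following segment.
No alternation appears in [zɪɳaɸʈi], [dɪʐɟɛ]: there the adjacent consonants already agree in voicing (/ɸ/ and /ʈ/ are both voiceless; /ʐ/ and /ɟ/ are both voiced), so these forms are consistent with the same rule.
The trigger is the following segment, so the direction is regressive (anticipatory).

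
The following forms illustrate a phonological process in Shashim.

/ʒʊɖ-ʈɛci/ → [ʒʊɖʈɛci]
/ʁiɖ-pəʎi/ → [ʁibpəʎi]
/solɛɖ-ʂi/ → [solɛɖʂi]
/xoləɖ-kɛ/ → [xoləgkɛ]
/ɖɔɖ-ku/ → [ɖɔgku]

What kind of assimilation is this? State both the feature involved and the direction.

Comparing underlying and surface forms, /ɖ/ → [b] is the alternation; the neighbouring /p/ is constant.
/ɖ/ is retroflex while /p/ is bilabial; the output [b] is bilabial, matching the trigger — so the feature that spreads is place.
Manner and voice are unchanged, so the assimilation is partial, not total.
The same holds elsewhere in the data: /ɖ/ → [g] before /k/ (retroflex → velar, matching velar) — only place changes, and always toward the following segment.
No alternation appears in [ʒʊɖʈɛci], [solɛɖʂi]: there the adjacent consonants already agree in place (/ɖ/ and /ʈ/ are both retroflex; /ɖ/ and /ʂ/ are both retroflex), so these forms are consistent with the same rule.
Since the segment that changes precedes the conditioning segment, the assimilation is regressive.

regressive place assimilation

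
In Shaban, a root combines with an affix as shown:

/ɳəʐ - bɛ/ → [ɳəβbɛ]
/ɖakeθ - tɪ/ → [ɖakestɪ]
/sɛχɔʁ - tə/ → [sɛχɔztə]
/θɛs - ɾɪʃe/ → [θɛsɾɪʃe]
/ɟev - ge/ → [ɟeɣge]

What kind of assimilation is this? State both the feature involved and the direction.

Underlying /ʐ/ is realised as [β] next to /b/; /b/ itself does not change.
The change retroflex → bilabial matches the place of the following /b/, identifying this as place assimilation.
Manner and voice are unchanged, so the assimilation is partial, not total.
The same holds elsewhere in the data: /θ/ → [s] before /t/ (dental → alveolar, matching alveolar); /ʁ/ → [z] before /t/ (uvular → alveolar, matching alveolar); /v/ → [ɣ] before /g/ (labiodental → velar, matching velar) — only place changes, and always toward the following segment.
No alternation appears in [θɛsɾɪʃe]: there the adjacent consonants already agree in place (/s/ and /ɾ/ are both alveolar), so this form is consistent with the same rule.
The trigger is the following segment, so the direction is regressive (anticipatory).

regressive place assimilation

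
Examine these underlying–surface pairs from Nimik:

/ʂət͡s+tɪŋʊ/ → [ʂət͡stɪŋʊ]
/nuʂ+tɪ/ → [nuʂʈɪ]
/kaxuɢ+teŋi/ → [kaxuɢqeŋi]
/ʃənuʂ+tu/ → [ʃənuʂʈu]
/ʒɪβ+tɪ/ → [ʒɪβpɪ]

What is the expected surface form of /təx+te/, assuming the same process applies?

[təxke]

The data show progressive place assimilation: /t/ → [ʈ] after /ʂ/; /t/ → [q] after /ɢ/; /t/ → [p] after /β/. In each pair only place changes, matching the preceding consonant, while manner and voice stay constant.
Nothing changes in [ʂət͡stɪŋʊ]: there the adjacent consonants already agree in place (/t/ and /t͡s/ are both alveolar), so this form is consistent with the same rule.
The rule targets /t/ (voiceless alveolar stop), which sits after the trigger /x/ (velar).
A voiceless velar stop is [k], so the surface segment is [k].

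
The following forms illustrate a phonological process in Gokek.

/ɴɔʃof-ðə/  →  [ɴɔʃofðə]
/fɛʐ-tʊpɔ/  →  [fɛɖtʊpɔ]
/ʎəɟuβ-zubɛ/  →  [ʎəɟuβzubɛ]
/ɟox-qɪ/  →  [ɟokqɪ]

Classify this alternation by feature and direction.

regressive manner assimilation

Underlying /ʐ/ is realised as [ɖ] next to /t/; /t/ itself does not change.
The change fricative → stop matches the manner of the following /t/, identifying this as manner assimilation.
Place and voice are unchanged, so the assimilation is partial, not total.
Checking the remaining alternation: /x/ → [k] before /q/ (fricative → stop, matching a stop) — only manner changes, and always toward the following segment.
No alternation appears in [ɴɔʃofðə], [ʎəɟuβzubɛ]: there the adjacent consonants already agree in manner (/f/ and /ð/ are both fricatives; /β/ and /z/ are both fricatives), so these forms are consistent with the same rule.
Since the segment that changes precedes the conditioning segment, the assimilation is regressive.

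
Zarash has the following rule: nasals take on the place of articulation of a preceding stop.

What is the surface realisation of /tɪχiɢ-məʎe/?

[tɪχiɢɴəʎe]

The rule targets /m/ (voiced bilabial nasal), which sits after the trigger /ɢ/ (uvular).
The voiced uvular nasal is [ɴ], so /m/ → [ɴ].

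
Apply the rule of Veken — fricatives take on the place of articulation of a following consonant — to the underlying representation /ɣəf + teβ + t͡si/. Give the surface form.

[ɣəstezt͡si]

/f/ is a voiceless labiodental fricative. The following trigger /t/ is alveolar, so /f/ must become alveolar as well.
Changing only its place to alveolar gives [s] — the voiceless alveolar fricative.
At the second juncture, /β/ likewise becomes [z] adjacent to /t͡s/.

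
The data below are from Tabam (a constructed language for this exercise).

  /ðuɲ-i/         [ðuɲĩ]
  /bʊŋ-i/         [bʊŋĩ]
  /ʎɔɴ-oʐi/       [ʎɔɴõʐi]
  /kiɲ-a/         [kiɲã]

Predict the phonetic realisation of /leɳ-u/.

[leɳũ]

The data show progressive nasality assimilation (vowel nasalisation): /i/ → [ĩ] after /ɲ/; /i/ → [ĩ] after /ŋ/; /o/ → [õ] after /ɴ/; /a/ → [ã] after /ɲ/ — a vowel is nasalised by an immediately preceding nasal consonant.
/u/ sits next to the nasal /ɳ/ and is therefore nasalised to [ũ].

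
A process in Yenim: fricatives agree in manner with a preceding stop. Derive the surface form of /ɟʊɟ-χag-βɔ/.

[ɟʊɟqagbɔ]

/χ/ is a voiceless uvular fricative. The preceding trigger /ɟ/ is a stop, so /χ/ must become a stop as well.
The voiceless uvular stop is [q], so /χ/ → [q].
At the second juncture, /β/ likewise becomes [b] adjacent to /g/.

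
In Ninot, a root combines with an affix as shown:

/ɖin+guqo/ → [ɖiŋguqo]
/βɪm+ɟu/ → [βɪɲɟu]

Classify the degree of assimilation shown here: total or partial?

partial assimilation

The segment that alternates is /n/, which surfaces as [ŋ] when adjacent to /g/.
/n/ is alveolar while /g/ is velar; the output [ŋ] is velar, matching the trigger — so the feature that spreads is place.
Manner and voice are unchanged, so the assimilation is partial, not total.
The other alternating form patterns the same way: /m/ → [ɲ] before /ɟ/ (bilabial → palatal, matching palatal) — only place changes, and always toward the following segment.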